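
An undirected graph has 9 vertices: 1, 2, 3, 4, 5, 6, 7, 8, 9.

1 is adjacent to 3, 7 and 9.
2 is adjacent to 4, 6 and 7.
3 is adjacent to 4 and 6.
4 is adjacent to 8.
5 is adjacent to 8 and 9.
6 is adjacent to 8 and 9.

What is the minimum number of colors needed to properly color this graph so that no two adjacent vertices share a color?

The cycle 7-2-4-3-1-7 has odd length 5, so it cannot be 2-colored; at least 3 colors are needed.
3 colors suffice: color red → {1, 4, 5, 6}; color blue → {2, 3, 8, 9}; color green → {7}. No two adjacent vertices share a color.

3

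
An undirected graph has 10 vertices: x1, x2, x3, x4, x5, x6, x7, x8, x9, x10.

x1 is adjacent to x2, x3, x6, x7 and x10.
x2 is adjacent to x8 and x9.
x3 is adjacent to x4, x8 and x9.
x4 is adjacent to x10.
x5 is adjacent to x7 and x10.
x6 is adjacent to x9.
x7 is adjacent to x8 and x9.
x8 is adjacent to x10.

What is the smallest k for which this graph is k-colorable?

2

x3 and x8 are adjacent, so at least 2 colors are needed.
2 colors suffice: color 1 → {x1, x4, x5, x8, x9}; color 2 → {x2, x3, x6, x7, x10}. No two adjacent vertices share a color.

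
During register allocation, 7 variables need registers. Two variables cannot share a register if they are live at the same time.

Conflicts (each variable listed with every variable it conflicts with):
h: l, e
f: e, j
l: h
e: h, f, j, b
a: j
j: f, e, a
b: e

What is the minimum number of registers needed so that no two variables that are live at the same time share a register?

3

f, e, j pairwise conflict, so at least 3 registers are needed.
3 registers suffice: register 1 → {l, e, a}; register 2 → {h, j, b}; register 3 → {f}. Every pair that conflicts lands in different registers.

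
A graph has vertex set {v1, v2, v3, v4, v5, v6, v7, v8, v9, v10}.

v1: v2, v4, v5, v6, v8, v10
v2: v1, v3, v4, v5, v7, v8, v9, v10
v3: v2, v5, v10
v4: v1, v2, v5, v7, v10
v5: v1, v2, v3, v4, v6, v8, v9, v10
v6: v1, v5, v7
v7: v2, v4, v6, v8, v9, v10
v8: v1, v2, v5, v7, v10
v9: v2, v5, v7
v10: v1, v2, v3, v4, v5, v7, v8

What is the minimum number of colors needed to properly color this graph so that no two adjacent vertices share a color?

v1, v2, v4, v5, v10 are mutually adjacent (a clique of size 5), so at least 5 colors are needed.
5 colors suffice: color 1 → {v5, v7}; color 2 → {v2, v6}; color 3 → {v9, v10}; color 4 → {v1, v3}; color 5 → {v4, v8}. Each edge has distinct colors on its endpoints.

5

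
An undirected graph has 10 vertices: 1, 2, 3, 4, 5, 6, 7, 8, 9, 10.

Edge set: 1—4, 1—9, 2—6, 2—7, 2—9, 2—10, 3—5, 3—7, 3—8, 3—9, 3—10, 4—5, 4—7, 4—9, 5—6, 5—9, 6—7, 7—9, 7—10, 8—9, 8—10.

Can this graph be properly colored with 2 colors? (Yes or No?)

No

3, 8, 10 are mutually adjacent, so at least 3 colors are needed.
So 2 colors are not enough.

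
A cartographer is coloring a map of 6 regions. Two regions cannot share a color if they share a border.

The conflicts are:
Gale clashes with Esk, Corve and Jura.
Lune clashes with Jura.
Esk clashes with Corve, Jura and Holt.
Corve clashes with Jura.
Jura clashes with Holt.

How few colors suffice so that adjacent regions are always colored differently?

Gale, Esk, Corve, Jura pairwise conflict, so at least 4 colors are needed.
A valid assignment using 4 colors: Gale=4, Lune=2, Esk=2, Corve=3, Jura=1, Holt=3. Every pair that conflicts lands in different colors.

4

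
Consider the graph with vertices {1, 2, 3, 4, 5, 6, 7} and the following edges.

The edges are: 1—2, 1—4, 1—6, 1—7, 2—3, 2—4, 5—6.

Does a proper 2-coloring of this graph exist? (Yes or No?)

No

1, 2, 4 form a triangle, so at least 3 colors are needed.
So 2 colors are not enough.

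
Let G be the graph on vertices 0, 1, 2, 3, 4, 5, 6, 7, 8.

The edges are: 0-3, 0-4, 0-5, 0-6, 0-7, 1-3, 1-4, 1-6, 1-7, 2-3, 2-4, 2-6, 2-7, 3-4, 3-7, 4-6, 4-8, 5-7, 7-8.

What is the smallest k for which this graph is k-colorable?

3

0, 4, 6 are mutually adjacent, so at least 3 colors are needed.
3 colors suffice: color a → {4, 7}; color b → {3, 5, 6, 8}; color c → {0, 1, 2}. Every edge joins two different colors.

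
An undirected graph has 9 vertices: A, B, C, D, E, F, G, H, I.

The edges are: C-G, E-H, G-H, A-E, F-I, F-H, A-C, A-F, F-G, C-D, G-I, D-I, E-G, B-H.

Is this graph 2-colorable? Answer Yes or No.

No

E, G, H form a triangle, so at least 3 colors are needed.
So 2 colors are not enough.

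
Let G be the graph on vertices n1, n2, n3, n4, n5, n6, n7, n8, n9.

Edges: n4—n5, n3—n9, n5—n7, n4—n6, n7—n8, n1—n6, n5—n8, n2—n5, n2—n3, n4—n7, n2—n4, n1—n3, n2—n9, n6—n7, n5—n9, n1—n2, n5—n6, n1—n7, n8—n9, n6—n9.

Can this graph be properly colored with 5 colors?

Yes

The chromatic number is 4. n4, n5, n6, n7 form a clique, so at least 4 colors are needed.
4 colors suffice: color red → {n1, n5}; color blue → {n7, n9}; color green → {n2, n6, n8}; color yellow → {n3, n4}.
Since 5 ≥ 4, a proper 5-coloring certainly exists.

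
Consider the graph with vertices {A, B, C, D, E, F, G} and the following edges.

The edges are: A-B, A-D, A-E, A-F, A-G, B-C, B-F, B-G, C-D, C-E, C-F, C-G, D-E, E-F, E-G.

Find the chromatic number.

A, E, G are mutually adjacent, so at least 3 colors are needed.
One proper 3-coloring: A=2, B=1, C=2, D=3, E=1, F=3, G=3. Each edge has distinct colors on its endpoints.

3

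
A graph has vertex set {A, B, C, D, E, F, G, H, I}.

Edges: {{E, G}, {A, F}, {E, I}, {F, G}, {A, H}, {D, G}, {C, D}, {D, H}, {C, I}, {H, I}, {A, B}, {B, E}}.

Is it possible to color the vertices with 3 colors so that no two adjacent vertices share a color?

Yes

The chromatic number is 3. The cycle B-A-F-G-E-B has odd length 5, so it cannot be 2-colored; at least 3 colors are needed.
3 colors suffice: A=1, B=2, C=3, D=1, E=1, F=3, G=2, H=3, I=2.
That is already a proper 3-coloring.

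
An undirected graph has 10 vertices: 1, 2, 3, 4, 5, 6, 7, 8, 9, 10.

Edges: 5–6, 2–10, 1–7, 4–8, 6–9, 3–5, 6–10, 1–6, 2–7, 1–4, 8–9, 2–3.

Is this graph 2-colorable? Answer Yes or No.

The cycle 4-8-9-6-1-4 has odd length 5, so it cannot be 2-colored; at least 3 colors are needed.
So 2 colors are not enough.

No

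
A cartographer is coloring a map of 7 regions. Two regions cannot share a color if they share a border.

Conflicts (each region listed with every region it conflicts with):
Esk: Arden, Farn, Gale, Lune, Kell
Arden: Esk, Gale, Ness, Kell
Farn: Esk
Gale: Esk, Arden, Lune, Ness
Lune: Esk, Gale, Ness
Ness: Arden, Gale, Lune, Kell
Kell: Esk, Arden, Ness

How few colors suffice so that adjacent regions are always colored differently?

3

Gale, Lune, Ness all conflict with each other, so at least 3 colors are needed.
A valid assignment using 3 colors: Esk=1, Arden=3, Farn=2, Gale=2, Lune=3, Ness=1, Kell=2. Every pair that conflicts lands in different colors.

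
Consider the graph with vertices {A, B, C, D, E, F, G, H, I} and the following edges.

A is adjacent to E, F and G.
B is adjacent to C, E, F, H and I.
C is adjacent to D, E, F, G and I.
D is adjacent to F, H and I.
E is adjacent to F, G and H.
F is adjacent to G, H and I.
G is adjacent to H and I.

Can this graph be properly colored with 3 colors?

C, F, G, I are pairwise adjacent (a clique of size 4), so at least 4 colors are needed.
So 3 colors are not enough.

No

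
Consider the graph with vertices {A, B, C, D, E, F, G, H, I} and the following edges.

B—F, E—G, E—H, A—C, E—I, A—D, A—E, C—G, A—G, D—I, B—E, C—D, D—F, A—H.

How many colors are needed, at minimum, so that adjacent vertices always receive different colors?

3

A, C, D form a triangle, so at least 3 colors are needed.
One proper 3-coloring: A=2, B=2, C=1, D=3, E=1, F=1, G=3, H=3, I=2. Every edge joins two different colors.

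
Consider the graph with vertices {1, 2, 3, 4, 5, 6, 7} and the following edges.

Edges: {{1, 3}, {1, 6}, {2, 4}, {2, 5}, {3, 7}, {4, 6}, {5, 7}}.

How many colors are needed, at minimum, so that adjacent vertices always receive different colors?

The cycle 4-6-1-3-7-5-2-4 has odd length 7, so it cannot be 2-colored; at least 3 colors are needed.
3 colors suffice: color red → {3, 5, 6}; color blue → {1, 4, 7}; color green → {2}. Every edge joins two different colors.

3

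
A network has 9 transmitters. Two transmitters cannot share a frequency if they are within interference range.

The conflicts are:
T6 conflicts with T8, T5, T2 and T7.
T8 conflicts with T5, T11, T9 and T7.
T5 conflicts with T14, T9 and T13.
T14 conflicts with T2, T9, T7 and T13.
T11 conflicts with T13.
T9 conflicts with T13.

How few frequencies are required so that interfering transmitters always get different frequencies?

T5, T14, T9, T13 all conflict with each other, so at least 4 frequencies are needed.
4 frequencies suffice: T6=3, T8=2, T5=1, T14=2, T2=1, T11=1, T9=3, T7=1, T13=4. Each listed conflict is separated.

4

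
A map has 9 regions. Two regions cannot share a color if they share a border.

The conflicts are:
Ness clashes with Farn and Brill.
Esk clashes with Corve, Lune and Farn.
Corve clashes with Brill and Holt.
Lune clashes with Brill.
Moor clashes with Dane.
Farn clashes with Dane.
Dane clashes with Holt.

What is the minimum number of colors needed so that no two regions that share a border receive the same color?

3

The cycle Corve-Esk-Farn-Dane-Holt-Corve has odd length 5, so it cannot be 2-colored; at least 3 colors are needed.
3 colors suffice: color 1 → {Moor, Farn, Brill, Holt}; color 2 → {Ness, Esk, Dane}; color 3 → {Corve, Lune}. Each listed conflict is separated.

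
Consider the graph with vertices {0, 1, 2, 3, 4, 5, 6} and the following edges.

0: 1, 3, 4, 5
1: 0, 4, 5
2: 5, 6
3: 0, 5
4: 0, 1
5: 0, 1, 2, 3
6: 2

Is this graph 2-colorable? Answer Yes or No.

No

0, 1, 5 are pairwise adjacent, so at least 3 colors are needed.
So 2 colors are not enough.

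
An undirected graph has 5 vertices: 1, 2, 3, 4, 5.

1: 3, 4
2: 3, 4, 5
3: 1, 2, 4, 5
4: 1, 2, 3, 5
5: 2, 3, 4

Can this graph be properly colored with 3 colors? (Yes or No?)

2, 3, 4, 5 are pairwise adjacent (a clique of size 4), so at least 4 colors are needed.
So 3 colors are not enough.

No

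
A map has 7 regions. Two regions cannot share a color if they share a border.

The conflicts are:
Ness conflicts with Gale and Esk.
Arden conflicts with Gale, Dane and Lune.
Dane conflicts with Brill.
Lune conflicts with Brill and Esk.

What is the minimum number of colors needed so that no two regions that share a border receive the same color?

3

The cycle Lune-Arden-Gale-Ness-Esk-Lune has odd length 5, so it cannot be 2-colored; at least 3 colors are needed.
3 colors suffice: Ness=1, Arden=1, Gale=2, Dane=2, Lune=2, Brill=1, Esk=3. Every pair that conflicts lands in different colors.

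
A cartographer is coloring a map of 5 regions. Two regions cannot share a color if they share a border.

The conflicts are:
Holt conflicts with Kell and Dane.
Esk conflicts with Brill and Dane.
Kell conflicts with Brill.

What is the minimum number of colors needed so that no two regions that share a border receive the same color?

3

The cycle Esk-Brill-Kell-Holt-Dane-Esk has odd length 5, so it cannot be 2-colored; at least 3 colors are needed.
3 colors suffice: color 1 → {Esk, Kell}; color 2 → {Brill, Dane}; color 3 → {Holt}. Each listed conflict is separated.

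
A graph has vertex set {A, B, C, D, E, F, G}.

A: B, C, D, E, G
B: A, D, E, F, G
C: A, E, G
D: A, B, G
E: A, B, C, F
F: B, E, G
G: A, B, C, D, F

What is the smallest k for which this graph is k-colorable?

A, B, D, G are mutually adjacent (a clique of size 4), so at least 4 colors are needed.
A valid assignment using 4 colors: A=red, B=blue, C=blue, D=yellow, E=green, F=red, G=green. Every edge joins two different colors.

4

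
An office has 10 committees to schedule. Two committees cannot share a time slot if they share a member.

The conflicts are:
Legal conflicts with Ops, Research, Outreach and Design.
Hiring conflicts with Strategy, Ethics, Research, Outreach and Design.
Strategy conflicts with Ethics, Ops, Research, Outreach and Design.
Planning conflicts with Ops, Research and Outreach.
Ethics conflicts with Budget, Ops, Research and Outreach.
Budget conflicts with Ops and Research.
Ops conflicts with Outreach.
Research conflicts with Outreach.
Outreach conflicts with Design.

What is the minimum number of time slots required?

Hiring, Strategy, Ethics, Research, Outreach all conflict with each other, so at least 5 time slots are needed.
5 time slots suffice: Legal=3, Hiring=5, Strategy=3, Planning=3, Ethics=4, Budget=1, Ops=2, Research=2, Outreach=1, Design=2. Each listed conflict is separated.

5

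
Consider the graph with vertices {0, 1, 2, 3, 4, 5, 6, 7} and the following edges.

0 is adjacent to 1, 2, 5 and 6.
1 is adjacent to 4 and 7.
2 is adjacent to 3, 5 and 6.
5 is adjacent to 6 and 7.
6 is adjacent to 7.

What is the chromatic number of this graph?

0, 2, 5, 6 form a clique, so at least 4 colors are needed.
4 colors suffice: color red → {2, 4, 7}; color blue → {0, 3}; color green → {1, 5}; color yellow → {6}. No two adjacent vertices share a color.

4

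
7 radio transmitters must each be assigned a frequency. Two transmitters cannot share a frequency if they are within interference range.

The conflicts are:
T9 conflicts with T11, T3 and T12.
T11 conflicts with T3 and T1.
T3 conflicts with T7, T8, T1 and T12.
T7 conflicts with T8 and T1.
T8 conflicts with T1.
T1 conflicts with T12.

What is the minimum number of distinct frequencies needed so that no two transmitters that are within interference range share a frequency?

4

T3, T7, T8, T1 pairwise conflict, so at least 4 frequencies are needed.
4 frequencies suffice: frequency 1 → {T3}; frequency 2 → {T9, T1}; frequency 3 → {T11, T8, T12}; frequency 4 → {T7}. Every pair that conflicts lands in different frequencies.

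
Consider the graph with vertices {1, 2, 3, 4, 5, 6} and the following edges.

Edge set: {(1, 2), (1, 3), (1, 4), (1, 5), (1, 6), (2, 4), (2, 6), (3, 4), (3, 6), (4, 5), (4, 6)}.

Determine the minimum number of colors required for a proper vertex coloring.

4

1, 3, 4, 6 are mutually adjacent (a clique of size 4), so at least 4 colors are needed.
4 colors suffice: color a → {1}; color b → {4}; color c → {5, 6}; color d → {2, 3}. No two adjacent vertices share a color.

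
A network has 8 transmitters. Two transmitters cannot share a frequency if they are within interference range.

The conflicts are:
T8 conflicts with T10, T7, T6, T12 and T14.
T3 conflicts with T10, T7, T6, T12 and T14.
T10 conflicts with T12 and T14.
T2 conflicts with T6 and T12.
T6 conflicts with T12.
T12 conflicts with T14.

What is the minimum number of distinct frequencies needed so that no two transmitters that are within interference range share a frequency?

4

T8, T10, T12, T14 all conflict with each other, so at least 4 frequencies are needed.
4 frequencies suffice: frequency 1 → {T7, T12}; frequency 2 → {T8, T3, T2}; frequency 3 → {T6, T14}; frequency 4 → {T10}. Every pair that conflicts lands in different frequencies.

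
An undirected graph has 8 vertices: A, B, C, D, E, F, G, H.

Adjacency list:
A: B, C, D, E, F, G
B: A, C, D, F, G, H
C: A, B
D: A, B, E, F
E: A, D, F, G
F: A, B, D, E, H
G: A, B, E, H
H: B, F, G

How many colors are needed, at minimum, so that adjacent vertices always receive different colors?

4

A, B, D, F form a clique, so at least 4 colors are needed.
A valid assignment using 4 colors: A=2, B=1, C=3, D=4, E=1, F=3, G=3, H=2. Every edge joins two different colors.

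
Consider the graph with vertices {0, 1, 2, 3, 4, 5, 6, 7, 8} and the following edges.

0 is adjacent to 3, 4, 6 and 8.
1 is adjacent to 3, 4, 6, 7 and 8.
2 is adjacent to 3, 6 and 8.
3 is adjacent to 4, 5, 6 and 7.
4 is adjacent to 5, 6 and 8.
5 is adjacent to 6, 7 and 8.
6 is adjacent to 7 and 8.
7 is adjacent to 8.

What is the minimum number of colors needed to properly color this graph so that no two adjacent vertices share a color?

4

0, 4, 6, 8 are mutually adjacent (a clique of size 4), so at least 4 colors are needed.
4 colors suffice: color a → {6}; color b → {3, 8}; color c → {2, 4, 7}; color d → {0, 1, 5}. Every edge joins two different colors.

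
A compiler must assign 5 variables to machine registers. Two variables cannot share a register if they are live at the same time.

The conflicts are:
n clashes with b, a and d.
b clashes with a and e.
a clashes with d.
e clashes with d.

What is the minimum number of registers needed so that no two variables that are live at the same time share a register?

n, b, a are mutually in conflict, so at least 3 registers are needed.
3 registers suffice: register 1 → {b, d}; register 2 → {a, e}; register 3 → {n}. Each listed conflict is separated.

3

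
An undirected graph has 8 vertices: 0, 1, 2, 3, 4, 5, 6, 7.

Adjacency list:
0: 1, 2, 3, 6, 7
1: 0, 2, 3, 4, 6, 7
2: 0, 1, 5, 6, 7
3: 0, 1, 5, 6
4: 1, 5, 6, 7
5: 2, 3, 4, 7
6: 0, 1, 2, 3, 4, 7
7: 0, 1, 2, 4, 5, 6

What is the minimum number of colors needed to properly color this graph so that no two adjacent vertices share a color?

0, 1, 2, 6, 7 form a clique, so at least 5 colors are needed.
5 colors suffice: color a → {3, 7}; color b → {5, 6}; color c → {1}; color d → {0, 4}; color e → {2}. No two adjacent vertices share a color.

5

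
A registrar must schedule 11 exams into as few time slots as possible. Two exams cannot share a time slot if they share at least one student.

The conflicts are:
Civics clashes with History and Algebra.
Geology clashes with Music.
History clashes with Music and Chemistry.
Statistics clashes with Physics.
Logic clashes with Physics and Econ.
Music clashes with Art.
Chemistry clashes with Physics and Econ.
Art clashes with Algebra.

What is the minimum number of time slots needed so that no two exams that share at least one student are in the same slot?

3

The cycle Art-Music-History-Civics-Algebra-Art has odd length 5, so it cannot be 2-colored; at least 3 time slots are needed.
3 time slots suffice: time slot 1 → {Statistics, Logic, Music, Chemistry, Algebra}; time slot 2 → {Geology, History, Art, Physics, Econ}; time slot 3 → {Civics}. Every pair that conflicts lands in different time slots.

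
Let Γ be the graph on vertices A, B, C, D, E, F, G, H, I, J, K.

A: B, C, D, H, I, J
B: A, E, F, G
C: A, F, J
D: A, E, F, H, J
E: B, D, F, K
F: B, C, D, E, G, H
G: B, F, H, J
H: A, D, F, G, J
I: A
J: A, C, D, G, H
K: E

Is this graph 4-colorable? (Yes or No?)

Yes

The chromatic number is 4. A, D, H, J are mutually adjacent (a clique of size 4), so at least 4 colors are needed.
A valid assignment using 4 colors: A=1, B=3, C=2, D=2, E=4, F=1, G=2, H=3, I=2, J=4, K=1.
That is already a proper 4-coloring.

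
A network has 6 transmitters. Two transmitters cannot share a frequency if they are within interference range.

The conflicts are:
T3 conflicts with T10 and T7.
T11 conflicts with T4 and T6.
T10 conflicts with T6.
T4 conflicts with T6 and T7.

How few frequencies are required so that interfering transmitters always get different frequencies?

3

T11, T4, T6 all conflict with each other, so at least 3 frequencies are needed.
3 frequencies suffice: T3=3, T11=3, T10=2, T4=2, T6=1, T7=1. Every pair that conflicts lands in different frequencies.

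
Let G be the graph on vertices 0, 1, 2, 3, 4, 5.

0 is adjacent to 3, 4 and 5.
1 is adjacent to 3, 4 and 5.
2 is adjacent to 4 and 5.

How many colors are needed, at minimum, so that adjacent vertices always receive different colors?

2

1 and 5 are adjacent, so at least 2 colors are needed.
2 colors suffice: color a → {3, 4, 5}; color b → {0, 1, 2}. Each edge has distinct colors on its endpoints.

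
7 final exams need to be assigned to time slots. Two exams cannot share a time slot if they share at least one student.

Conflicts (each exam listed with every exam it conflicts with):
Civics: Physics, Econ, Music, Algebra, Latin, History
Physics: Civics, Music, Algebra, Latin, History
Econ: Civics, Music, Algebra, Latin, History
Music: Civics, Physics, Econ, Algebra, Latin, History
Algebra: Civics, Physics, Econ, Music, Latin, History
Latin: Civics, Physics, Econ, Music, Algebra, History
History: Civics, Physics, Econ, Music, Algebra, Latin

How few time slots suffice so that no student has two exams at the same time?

Civics, Physics, Music, Algebra, Latin, History pairwise conflict, so at least 6 time slots are needed.
6 time slots suffice: time slot 1 → {Music}; time slot 2 → {Latin}; time slot 3 → {Civics}; time slot 4 → {History}; time slot 5 → {Algebra}; time slot 6 → {Physics, Econ}. Every pair that conflicts lands in different time slots.

6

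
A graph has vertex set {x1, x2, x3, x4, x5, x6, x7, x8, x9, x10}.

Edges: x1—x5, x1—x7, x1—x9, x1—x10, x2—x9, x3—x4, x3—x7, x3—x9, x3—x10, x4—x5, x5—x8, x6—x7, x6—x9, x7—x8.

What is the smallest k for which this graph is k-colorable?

The cycle x5-x1-x9-x3-x4-x5 has odd length 5, so it cannot be 2-colored; at least 3 colors are needed.
A valid assignment using 3 colors: x1=2, x2=2, x3=2, x4=3, x5=1, x6=2, x7=1, x8=2, x9=1, x10=1. Every edge joins two different colors.

3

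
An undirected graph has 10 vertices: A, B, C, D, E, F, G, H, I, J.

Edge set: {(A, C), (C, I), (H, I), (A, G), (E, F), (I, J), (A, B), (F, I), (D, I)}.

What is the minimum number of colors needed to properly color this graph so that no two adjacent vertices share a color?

C and I are adjacent, so at least 2 colors are needed.
2 colors suffice: color 1 → {A, E, I}; color 2 → {B, C, D, F, G, H, J}. No two adjacent vertices share a color.

2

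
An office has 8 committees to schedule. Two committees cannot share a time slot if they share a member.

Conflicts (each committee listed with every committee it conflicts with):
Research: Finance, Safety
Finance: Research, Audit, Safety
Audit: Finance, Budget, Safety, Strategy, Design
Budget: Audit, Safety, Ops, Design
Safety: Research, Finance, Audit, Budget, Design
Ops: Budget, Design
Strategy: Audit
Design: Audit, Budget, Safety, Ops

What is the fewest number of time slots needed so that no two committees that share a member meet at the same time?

Audit, Budget, Safety, Design are mutually in conflict, so at least 4 time slots are needed.
A valid assignment using 4 time slots: Research=1, Finance=3, Audit=1, Budget=4, Safety=2, Ops=1, Strategy=2, Design=3. Every pair that conflicts lands in different time slots.

4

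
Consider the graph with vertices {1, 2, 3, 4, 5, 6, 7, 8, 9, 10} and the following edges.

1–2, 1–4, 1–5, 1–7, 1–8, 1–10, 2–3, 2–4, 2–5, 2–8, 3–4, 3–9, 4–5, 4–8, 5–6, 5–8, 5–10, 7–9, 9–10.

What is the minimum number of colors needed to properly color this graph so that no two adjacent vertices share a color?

5

1, 2, 4, 5, 8 are mutually adjacent (a clique of size 5), so at least 5 colors are needed.
5 colors suffice: 1=b, 2=d, 3=b, 4=c, 5=a, 6=b, 7=c, 8=e, 9=a, 10=c. No two adjacent vertices share a color.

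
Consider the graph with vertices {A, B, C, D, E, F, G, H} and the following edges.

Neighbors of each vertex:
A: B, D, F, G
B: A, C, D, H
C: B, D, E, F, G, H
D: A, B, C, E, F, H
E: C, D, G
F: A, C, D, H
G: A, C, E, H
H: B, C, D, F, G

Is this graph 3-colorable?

B, C, D, H are pairwise adjacent (a clique of size 4), so at least 4 colors are needed.
So 3 colors are not enough.

No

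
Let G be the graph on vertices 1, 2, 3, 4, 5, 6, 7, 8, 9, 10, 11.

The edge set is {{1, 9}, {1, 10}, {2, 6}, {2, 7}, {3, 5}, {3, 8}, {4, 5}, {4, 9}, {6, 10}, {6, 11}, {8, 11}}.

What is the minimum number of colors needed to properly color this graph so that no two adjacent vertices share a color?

The cycle 5-4-9-1-10-6-11-8-3-5 has odd length 9, so it cannot be 2-colored; at least 3 colors are needed.
3 colors suffice: color a → {3, 6, 7, 9}; color b → {2, 4, 10, 11}; color c → {1, 5, 8}. Every edge joins two different colors.

3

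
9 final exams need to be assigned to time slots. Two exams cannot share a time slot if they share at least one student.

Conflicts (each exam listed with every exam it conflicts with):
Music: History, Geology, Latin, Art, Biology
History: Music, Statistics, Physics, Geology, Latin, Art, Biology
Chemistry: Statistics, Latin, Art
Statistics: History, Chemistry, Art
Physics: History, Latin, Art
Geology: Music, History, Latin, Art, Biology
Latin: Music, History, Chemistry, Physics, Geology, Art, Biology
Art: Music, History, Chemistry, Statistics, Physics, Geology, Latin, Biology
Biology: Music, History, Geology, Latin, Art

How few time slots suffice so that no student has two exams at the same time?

6

Music, History, Geology, Latin, Art, Biology all conflict with each other, so at least 6 time slots are needed.
6 time slots suffice: time slot 1 → {Art}; time slot 2 → {Statistics, Latin}; time slot 3 → {History, Chemistry}; time slot 4 → {Physics, Biology}; time slot 5 → {Music}; time slot 6 → {Geology}. Each listed conflict is separated.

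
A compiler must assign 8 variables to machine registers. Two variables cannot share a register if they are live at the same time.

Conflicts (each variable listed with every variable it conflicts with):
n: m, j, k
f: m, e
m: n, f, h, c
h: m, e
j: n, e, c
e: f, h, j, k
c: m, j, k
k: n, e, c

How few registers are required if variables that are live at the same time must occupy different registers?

3

The cycle m-n-k-e-h-m has odd length 5, so it cannot be 2-colored; at least 3 registers are needed.
3 registers suffice: register 1 → {m, e}; register 2 → {f, h, j, k}; register 3 → {n, c}. Each listed conflict is separated.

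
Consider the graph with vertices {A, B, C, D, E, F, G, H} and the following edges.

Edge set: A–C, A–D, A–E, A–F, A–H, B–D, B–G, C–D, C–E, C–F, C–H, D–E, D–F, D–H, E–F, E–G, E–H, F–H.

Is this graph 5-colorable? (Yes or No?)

A, C, D, E, F, H are pairwise adjacent (a clique of size 6), so at least 6 colors are needed.
So 5 colors are not enough.

No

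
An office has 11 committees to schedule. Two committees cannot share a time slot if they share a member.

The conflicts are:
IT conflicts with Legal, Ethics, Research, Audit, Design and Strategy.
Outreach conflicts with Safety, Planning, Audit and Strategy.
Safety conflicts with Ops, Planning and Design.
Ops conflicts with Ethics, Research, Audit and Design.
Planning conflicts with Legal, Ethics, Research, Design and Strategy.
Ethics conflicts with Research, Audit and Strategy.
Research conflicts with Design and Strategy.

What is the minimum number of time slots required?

Planning, Ethics, Research, Strategy all conflict with each other, so at least 4 time slots are needed.
4 time slots suffice: IT=1, Outreach=2, Safety=3, Ops=1, Planning=1, Legal=2, Ethics=2, Research=3, Audit=3, Design=2, Strategy=4. Every pair that conflicts lands in different time slots.

4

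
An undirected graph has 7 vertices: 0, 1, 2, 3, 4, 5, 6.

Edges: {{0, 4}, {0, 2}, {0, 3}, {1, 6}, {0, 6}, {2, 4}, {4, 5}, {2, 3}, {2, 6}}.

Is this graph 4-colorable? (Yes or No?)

Yes

The chromatic number is 3. 0, 2, 3 form a triangle, so at least 3 colors are needed.
3 colors suffice: color a → {0, 1, 5}; color b → {2}; color c → {3, 4, 6}.
Since 4 ≥ 3, a proper 4-coloring certainly exists.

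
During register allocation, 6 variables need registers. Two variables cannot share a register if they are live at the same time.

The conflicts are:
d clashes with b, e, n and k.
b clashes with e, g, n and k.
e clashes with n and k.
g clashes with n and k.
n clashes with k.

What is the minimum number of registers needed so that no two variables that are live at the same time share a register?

d, b, e, n, k pairwise conflict, so at least 5 registers are needed.
5 registers suffice: d=4, b=1, e=5, g=4, n=3, k=2. No two conflicting variables share a register.

5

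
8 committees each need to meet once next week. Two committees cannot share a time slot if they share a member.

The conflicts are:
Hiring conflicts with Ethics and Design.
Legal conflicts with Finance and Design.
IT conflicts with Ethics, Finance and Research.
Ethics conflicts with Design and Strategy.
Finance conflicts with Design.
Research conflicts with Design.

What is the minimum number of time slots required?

3

Hiring, Ethics, Design are mutually in conflict, so at least 3 time slots are needed.
A valid assignment using 3 time slots: Hiring=3, Legal=3, IT=1, Ethics=2, Finance=2, Research=2, Design=1, Strategy=1. Each listed conflict is separated.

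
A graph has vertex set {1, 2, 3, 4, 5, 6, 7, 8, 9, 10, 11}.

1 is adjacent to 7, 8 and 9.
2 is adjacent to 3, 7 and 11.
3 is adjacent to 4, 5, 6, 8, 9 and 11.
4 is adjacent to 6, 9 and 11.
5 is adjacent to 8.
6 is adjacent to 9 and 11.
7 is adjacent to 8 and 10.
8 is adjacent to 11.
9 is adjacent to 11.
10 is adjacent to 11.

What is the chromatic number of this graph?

5

3, 4, 6, 9, 11 are pairwise adjacent (a clique of size 5), so at least 5 colors are needed.
5 colors suffice: color a → {3, 7}; color b → {1, 5, 11}; color c → {2, 8, 9, 10}; color d → {4}; color e → {6}. Each edge has distinct colors on its endpoints.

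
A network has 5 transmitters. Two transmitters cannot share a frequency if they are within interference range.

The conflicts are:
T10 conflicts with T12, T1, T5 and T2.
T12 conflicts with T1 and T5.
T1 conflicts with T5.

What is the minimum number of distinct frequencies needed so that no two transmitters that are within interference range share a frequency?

T10, T12, T1, T5 all conflict with each other, so at least 4 frequencies are needed.
A valid assignment using 4 frequencies: T10=1, T12=2, T1=4, T5=3, T2=2. No two conflicting transmitters share a frequency.

4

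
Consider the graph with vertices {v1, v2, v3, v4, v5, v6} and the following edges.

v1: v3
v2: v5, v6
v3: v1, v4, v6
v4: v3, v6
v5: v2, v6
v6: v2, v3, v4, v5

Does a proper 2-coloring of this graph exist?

v3, v4, v6 form a triangle, so at least 3 colors are needed.
So 2 colors are not enough.

No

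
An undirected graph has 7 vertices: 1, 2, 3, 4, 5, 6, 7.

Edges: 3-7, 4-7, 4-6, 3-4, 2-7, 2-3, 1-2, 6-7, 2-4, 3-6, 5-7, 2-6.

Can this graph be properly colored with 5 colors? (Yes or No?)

Yes

The chromatic number is 5. 2, 3, 4, 6, 7 form a clique, so at least 5 colors are needed.
One proper 5-coloring: 1=a, 2=b, 3=d, 4=c, 5=b, 6=e, 7=a.
That is already a proper 5-coloring.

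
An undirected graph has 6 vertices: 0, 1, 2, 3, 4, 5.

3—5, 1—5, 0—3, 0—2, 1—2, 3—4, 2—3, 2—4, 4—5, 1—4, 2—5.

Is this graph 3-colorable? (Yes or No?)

1, 2, 4, 5 are pairwise adjacent (a clique of size 4), so at least 4 colors are needed.
So 3 colors are not enough.

No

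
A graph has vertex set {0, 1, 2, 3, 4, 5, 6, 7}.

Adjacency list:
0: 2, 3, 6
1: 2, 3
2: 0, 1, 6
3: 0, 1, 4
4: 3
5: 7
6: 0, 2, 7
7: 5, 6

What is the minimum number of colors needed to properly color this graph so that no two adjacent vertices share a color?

3

0, 2, 6 form a triangle, so at least 3 colors are needed.
3 colors suffice: 0=b, 1=b, 2=c, 3=a, 4=b, 5=a, 6=a, 7=b. No two adjacent vertices share a color.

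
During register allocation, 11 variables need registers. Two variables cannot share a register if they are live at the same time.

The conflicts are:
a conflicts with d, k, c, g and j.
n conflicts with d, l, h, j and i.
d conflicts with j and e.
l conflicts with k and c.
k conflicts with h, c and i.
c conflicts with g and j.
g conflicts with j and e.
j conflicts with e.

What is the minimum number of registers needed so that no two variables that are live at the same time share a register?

4

a, c, g, j are mutually in conflict, so at least 4 registers are needed.
Using 4 registers: a=3, n=2, d=4, l=3, k=1, h=3, c=2, g=4, j=1, e=2, i=3. Each listed conflict is separated.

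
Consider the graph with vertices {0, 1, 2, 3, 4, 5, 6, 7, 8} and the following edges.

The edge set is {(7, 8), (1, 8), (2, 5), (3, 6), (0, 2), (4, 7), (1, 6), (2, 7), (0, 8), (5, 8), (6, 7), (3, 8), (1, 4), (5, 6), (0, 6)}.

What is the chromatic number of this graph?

2

2 and 5 are adjacent, so at least 2 colors are needed.
2 colors suffice: color a → {2, 4, 6, 8}; color b → {0, 1, 3, 5, 7}. Each edge has distinct colors on its endpoints.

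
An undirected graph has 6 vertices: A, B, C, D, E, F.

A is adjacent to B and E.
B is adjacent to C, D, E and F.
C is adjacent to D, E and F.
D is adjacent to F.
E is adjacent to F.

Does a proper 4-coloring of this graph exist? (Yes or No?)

Yes

The chromatic number is 4. B, C, D, F form a clique, so at least 4 colors are needed.
4 colors suffice: color 1 → {B}; color 2 → {A, F}; color 3 → {D, E}; color 4 → {C}.
That is already a proper 4-coloring.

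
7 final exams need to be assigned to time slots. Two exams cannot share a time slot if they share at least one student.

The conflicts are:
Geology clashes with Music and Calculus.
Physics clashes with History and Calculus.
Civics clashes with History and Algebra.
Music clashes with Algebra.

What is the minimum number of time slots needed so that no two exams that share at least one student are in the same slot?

The cycle Geology-Music-Algebra-Civics-History-Physics-Calculus-Geology has odd length 7, so it cannot be 2-colored; at least 3 time slots are needed.
3 time slots suffice: Geology=2, Physics=3, Civics=1, History=2, Music=1, Calculus=1, Algebra=2. Every pair that conflicts lands in different time slots.

3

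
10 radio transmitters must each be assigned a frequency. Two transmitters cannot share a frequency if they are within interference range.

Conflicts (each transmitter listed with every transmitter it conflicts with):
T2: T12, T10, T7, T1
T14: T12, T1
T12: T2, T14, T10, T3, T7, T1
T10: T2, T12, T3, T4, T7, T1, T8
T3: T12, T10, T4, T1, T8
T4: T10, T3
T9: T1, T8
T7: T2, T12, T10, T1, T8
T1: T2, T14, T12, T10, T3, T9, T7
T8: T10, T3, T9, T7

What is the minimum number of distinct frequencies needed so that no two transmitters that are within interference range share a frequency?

5

T2, T12, T10, T7, T1 all conflict with each other, so at least 5 frequencies are needed.
5 frequencies suffice: frequency 1 → {T4, T1, T8}; frequency 2 → {T14, T10, T9}; frequency 3 → {T12}; frequency 4 → {T3, T7}; frequency 5 → {T2}. Every pair that conflicts lands in different frequencies.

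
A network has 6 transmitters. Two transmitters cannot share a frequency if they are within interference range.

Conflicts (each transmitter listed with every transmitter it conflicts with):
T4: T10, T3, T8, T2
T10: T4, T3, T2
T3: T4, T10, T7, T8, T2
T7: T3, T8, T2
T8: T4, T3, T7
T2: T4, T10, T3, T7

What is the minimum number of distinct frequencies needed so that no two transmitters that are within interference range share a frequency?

4

T4, T10, T3, T2 all conflict with each other, so at least 4 frequencies are needed.
4 frequencies suffice: frequency 1 → {T3}; frequency 2 → {T4, T7}; frequency 3 → {T8, T2}; frequency 4 → {T10}. No two conflicting transmitters share a frequency.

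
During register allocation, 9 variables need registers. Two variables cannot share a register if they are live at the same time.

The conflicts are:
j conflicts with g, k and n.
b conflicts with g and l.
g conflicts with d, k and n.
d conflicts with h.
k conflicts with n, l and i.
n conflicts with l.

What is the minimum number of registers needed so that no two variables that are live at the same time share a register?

4

j, g, k, n pairwise conflict, so at least 4 registers are needed.
A valid assignment using 4 registers: j=4, b=2, g=1, d=2, k=2, n=3, l=1, i=1, h=1. Each listed conflict is separated.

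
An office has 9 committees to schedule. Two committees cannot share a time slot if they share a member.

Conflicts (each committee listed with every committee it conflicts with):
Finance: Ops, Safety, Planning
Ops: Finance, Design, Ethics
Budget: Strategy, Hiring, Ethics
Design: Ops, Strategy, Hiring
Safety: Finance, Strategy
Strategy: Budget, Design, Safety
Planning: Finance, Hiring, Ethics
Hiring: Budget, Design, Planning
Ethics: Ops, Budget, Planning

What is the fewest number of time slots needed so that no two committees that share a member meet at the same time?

The cycle Design-Hiring-Budget-Ethics-Ops-Design has odd length 5, so it cannot be 2-colored; at least 3 time slots are needed.
A valid assignment using 3 time slots: Finance=2, Ops=3, Budget=1, Design=1, Safety=1, Strategy=2, Planning=1, Hiring=2, Ethics=2. Every pair that conflicts lands in different time slots.

3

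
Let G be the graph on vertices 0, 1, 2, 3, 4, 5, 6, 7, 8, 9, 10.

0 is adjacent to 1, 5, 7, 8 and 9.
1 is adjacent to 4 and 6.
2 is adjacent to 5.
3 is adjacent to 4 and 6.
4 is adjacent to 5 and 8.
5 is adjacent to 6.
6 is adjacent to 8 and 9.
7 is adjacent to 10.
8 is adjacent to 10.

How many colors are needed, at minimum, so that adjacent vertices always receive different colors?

2

3 and 6 are adjacent, so at least 2 colors are needed.
2 colors suffice: color red → {0, 2, 4, 6, 10}; color blue → {1, 3, 5, 7, 8, 9}. No two adjacent vertices share a color.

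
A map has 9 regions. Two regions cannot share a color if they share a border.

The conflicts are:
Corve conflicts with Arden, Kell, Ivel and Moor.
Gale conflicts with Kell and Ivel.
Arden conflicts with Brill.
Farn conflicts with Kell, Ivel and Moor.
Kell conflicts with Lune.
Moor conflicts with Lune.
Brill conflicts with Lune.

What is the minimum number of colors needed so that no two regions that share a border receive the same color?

3

The cycle Arden-Corve-Moor-Lune-Brill-Arden has odd length 5, so it cannot be 2-colored; at least 3 colors are needed.
3 colors suffice: color 1 → {Corve, Gale, Farn, Lune}; color 2 → {Kell, Ivel, Moor, Brill}; color 3 → {Arden}. Every pair that conflicts lands in different colors.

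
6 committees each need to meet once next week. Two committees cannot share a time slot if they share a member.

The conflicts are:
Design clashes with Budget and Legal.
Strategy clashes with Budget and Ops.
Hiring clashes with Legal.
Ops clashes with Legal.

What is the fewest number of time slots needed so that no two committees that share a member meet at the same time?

The cycle Strategy-Ops-Legal-Design-Budget-Strategy has odd length 5, so it cannot be 2-colored; at least 3 time slots are needed.
Using 3 time slots: Design=2, Strategy=3, Hiring=2, Budget=1, Ops=2, Legal=1. Each listed conflict is separated.

3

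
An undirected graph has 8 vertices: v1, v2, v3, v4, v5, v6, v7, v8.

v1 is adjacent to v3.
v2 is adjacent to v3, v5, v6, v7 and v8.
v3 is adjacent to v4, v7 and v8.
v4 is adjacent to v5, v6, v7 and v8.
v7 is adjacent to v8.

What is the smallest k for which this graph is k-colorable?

4

v3, v4, v7, v8 are mutually adjacent (a clique of size 4), so at least 4 colors are needed.
4 colors suffice: color 1 → {v1, v2, v4}; color 2 → {v3, v5, v6}; color 3 → {v7}; color 4 → {v8}. Each edge has distinct colors on its endpoints.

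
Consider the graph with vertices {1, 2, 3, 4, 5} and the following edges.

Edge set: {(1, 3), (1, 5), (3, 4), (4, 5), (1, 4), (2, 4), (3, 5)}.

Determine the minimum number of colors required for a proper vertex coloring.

4

1, 3, 4, 5 are mutually adjacent (a clique of size 4), so at least 4 colors are needed.
4 colors suffice: color red → {4}; color blue → {2, 5}; color green → {3}; color yellow → {1}. Every edge joins two different colors.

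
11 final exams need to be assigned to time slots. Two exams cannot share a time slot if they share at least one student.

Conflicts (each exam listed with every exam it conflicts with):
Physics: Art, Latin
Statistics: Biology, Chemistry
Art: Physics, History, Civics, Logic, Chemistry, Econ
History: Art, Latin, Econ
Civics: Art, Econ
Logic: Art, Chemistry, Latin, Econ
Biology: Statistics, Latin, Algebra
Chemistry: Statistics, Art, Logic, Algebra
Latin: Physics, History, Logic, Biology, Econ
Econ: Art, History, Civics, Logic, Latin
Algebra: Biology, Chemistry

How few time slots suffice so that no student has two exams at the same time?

Art, Civics, Econ all conflict with each other, so at least 3 time slots are needed.
Using 3 time slots: Physics=2, Statistics=1, Art=1, History=3, Civics=3, Logic=3, Biology=2, Chemistry=2, Latin=1, Econ=2, Algebra=1. Each listed conflict is separated.

3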